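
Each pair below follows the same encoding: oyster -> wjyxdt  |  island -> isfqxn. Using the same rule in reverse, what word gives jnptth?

Read the word backwards and shift each letter +5.
Decoding jnptth: shift back: j−5=e, n−5=i, p−5=k, t−5=o, t−5=o, h−5=c → eikooc; then reverse → cookie.

cookie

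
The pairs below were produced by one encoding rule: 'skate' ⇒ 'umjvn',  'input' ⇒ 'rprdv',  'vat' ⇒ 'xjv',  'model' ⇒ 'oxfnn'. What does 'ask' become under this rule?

jum

The shift depends on letter class: consonant s→u is +2, but vowel a→j is +9. Vowels shift forward by 9 and consonants shift forward by 2.
Applying it to ask: a(vowel)+9=j, s(cons)+2=u, k(cons)+2=m.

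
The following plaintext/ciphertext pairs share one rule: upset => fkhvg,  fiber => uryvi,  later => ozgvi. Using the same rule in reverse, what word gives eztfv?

vague

Letters are reflected about the middle of the alphabet (position → 25−position): Atbash.
Undoing it on eztfv: e↔v, z↔a, t↔g, f↔u, v↔e.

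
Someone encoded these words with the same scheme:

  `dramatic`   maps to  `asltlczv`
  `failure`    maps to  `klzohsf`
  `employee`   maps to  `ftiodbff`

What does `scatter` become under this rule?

d(3)→a(0) and r(17)→s(18) fit y≡5x+11 (mod 26); the inverse of 5 mod 26 is 21. This is an affine cipher: with a=0,…,z=25, each position x becomes (5x+11) mod 26.
Applying it to scatter: s(18)→5·18+11≡23=x; c(2)→5·2+11≡21=v; a(0)→5·0+11≡11=l; t(19)→5·19+11≡2=c; t(19)→5·19+11≡2=c; e(4)→5·4+11≡5=f; r(17)→5·17+11≡18=s (all mod 26).

xvlccfs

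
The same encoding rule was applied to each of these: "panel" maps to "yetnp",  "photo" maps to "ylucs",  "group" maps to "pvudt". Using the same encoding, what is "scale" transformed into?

bggui

The shifts repeat in a cycle of length 3: positions 0,1,… shift by +9, +4, +6, then the pattern repeats.
For scale: s+9=b, c+4=g, a+6=g, l+9=u, e+4=i.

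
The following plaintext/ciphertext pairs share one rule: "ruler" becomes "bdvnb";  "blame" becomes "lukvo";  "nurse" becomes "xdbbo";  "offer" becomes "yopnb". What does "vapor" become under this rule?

fjzxb

Shifts by position in ruler: pos 0: r→b (+10), pos 1: u→d (+9), pos 2: l→v (+10), pos 3: e→n (+9) — repeating every 2. A repeating key of period 2 is used — shifts +10, +9 over and over.
On vapor: v+10=f, a+9=j, p+10=z, o+9=x, r+10=b.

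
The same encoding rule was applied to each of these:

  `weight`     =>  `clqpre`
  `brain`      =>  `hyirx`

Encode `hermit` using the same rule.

In weight: w→c is +6, e→l is +7, i→q is +8, g→p is +9 — the shift increases by 1 each position. Each letter shifts forward by (position + 6), i.e. 6, 7, 8, … — the shift grows by one for each successive letter.
For hermit: h+6=n, e+7=l, r+8=z, m+9=v, i+10=s, t+11=e.

nlzvse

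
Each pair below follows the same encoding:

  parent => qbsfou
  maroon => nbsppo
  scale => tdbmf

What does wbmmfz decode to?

Compare letters: p→q is +1, a→b is +1, r→s is +1 — a constant shift. It's a constant shift of +1 (ROT1).
Undoing it on wbmmfz: w−1=v, b−1=a, m−1=l, m−1=l, f−1=e, z−1=y.

valley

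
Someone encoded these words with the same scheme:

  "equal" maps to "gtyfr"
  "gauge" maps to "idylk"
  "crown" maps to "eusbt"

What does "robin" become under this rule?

trfnt

In equal: e→g is +2, q→t is +3, u→y is +4, a→f is +5 — the shift increases by 1 each position. Each letter shifts forward by (position + 2), i.e. 2, 3, 4, … — the shift grows by one for each successive letter.
Applying it to robin: r+2=t, o+3=r, b+4=f, i+5=n, n+6=t.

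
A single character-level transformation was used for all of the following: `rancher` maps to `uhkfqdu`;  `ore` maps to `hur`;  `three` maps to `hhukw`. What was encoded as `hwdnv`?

skate

The word is reversed, then every letter is shifted forward by 3.
Undoing it on hwdnv: shift back: h−3=e, w−3=t, d−3=a, n−3=k, v−3=s → etaks; then reverse → skate.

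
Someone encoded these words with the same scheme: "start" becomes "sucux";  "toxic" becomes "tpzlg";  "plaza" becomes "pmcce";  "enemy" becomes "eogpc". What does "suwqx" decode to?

Each letter shifts forward by its position index (0, 1, 2, …) — the shift grows by one for each successive letter.
Undoing it on suwqx: s−0=s, u−1=t, w−2=u, q−3=n, x−4=t.

stunt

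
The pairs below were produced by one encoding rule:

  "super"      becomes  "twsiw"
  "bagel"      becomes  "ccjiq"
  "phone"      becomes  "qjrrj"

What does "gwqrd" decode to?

In super: s→t is +1, u→w is +2, p→s is +3, e→i is +4 — the shift increases by 1 each position. Letter i (0-indexed) is shifted by i+1, so successive shifts are 1, 2, 3, ….
Reversing it on gwqrd: g−1=f, w−2=u, q−3=n, r−4=n, d−5=y.

funny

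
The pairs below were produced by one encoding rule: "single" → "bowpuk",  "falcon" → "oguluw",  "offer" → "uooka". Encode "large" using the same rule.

ugapk

Two shifts are in play — +6 for a/e/i/o/u, +9 for every other letter.
For large: l(cons)+9=u, a(vowel)+6=g, r(cons)+9=a, g(cons)+9=p, e(vowel)+6=k.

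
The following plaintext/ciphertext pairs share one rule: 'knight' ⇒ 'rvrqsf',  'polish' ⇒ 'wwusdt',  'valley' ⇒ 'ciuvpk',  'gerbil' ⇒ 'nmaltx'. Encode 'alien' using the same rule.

In knight: k→r is +7, n→v is +8, i→r is +9, g→q is +10 — the shift increases by 1 each position. Each letter shifts forward by (position + 7), i.e. 7, 8, 9, … — the shift grows by one for each successive letter.
On alien: a+7=h, l+8=t, i+9=r, e+10=o, n+11=y.

htroy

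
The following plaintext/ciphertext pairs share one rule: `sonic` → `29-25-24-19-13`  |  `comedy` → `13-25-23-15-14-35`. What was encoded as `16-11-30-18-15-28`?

father

s is letter #19 and maps to 29: an offset of 10. The number is (letter's place in the alphabet, a=1) + 10.
Undoing it on 16-11-30-18-15-28: 16→(16−10)÷1=6=f, 11→(11−10)÷1=1=a, 30→(30−10)÷1=20=t, 18→(18−10)÷1=8=h, 15→(15−10)÷1=5=e, 28→(28−10)÷1=18=r.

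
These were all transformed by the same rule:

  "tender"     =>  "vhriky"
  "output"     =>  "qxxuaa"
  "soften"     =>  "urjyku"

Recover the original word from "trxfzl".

rotate

In tender: t→v is +2, e→h is +3, n→r is +4, d→i is +5 — the shift increases by 1 each position. Letter i (0-indexed) is shifted by i+2, so successive shifts are 2, 3, 4, ….
Undoing it on trxfzl: t−2=r, r−3=o, x−4=t, f−5=a, z−6=t, l−7=e.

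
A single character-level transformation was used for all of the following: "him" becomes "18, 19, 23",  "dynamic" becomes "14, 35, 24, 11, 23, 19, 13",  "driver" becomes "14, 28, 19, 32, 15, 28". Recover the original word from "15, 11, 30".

Letters become their 1-based position plus 10 (so a→11, b→12, …).
Decoding 15, 11, 30: 15→(15−10)÷1=5=e, 11→(11−10)÷1=1=a, 30→(30−10)÷1=20=t.

eat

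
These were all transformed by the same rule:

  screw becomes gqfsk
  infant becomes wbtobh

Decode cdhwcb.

Compare letters: s→g is +14, c→q is +14, r→f is +14 — a constant shift. Each letter is shifted forward by 14 in the alphabet (a Caesar shift of +14).
Undoing it on cdhwcb: c−14=o, d−14=p, h−14=t, w−14=i, c−14=o, b−14=n.

option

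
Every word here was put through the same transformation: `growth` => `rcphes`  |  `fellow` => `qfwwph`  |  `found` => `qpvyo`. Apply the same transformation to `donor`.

opypc

The shift depends on letter class: consonant g→r is +11, but vowel o→p is +1. The rule splits by letter class: vowels +1, consonants +11.
On donor: d(cons)+11=o, o(vowel)+1=p, n(cons)+11=y, o(vowel)+1=p, r(cons)+11=c.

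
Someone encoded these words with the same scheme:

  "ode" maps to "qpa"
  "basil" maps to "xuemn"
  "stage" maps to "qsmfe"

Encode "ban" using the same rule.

The output letters match the input read backwards, each shifted +12: ode reversed is edo. Two steps: reverse the string, then apply a Caesar shift of +12.
Applying it to ban: reverse → nab; then shift: n+12=z, a+12=m, b+12=n.

zmn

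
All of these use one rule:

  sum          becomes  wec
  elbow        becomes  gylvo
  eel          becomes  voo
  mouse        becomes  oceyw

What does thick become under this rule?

Read the word backwards and shift each letter +10.
For thick: reverse → kciht; then shift: k+10=u, c+10=m, i+10=s, h+10=r, t+10=d.

umsrd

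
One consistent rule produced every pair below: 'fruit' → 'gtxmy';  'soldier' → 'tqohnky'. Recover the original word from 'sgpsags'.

removal

In fruit: f→g is +1, r→t is +2, u→x is +3, i→m is +4 — the shift increases by 1 each position. The shift increases by 1 at each position, starting from +1: 1, 2, 3, ….
Undoing it on sgpsags: s−1=r, g−2=e, p−3=m, s−4=o, a−5=v, g−6=a, s−7=l.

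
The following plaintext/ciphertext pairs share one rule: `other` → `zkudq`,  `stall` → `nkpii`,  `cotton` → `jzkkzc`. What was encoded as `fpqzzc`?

o(14)→z(25) and t(19)→k(10) fit y≡23x+15 (mod 26); the inverse of 23 mod 26 is 17. This is an affine cipher: with a=0,…,z=25, each position x becomes (23x+15) mod 26.
Undoing it on fpqzzc: f(5)→17·(5−15)≡12=m; p(15)→17·(15−15)≡0=a; q(16)→17·(16−15)≡17=r; z(25)→17·(25−15)≡14=o; z(25)→17·(25−15)≡14=o; c(2)→17·(2−15)≡13=n (all mod 26).

maroon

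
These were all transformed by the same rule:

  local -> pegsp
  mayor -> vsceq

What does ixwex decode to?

The output letters match the input read backwards, each shifted +4: local reversed is lacol. The word is reversed, then every letter is shifted forward by 4.
Decoding ixwex: shift back: i−4=e, x−4=t, w−4=s, e−4=a, x−4=t → etsat; then reverse → taste.

taste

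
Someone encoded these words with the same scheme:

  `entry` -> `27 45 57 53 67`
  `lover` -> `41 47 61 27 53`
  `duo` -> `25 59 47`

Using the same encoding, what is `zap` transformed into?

69 19 49

With a=1..z=26, the number is 2·pos + 17.
For zap: z=26→69, a=1→19, p=16→49.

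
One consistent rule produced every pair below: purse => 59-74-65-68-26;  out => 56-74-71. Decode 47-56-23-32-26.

Each letter becomes 3×(its alphabet position, a=1..z=26) + 11.
Undoing it on 47-56-23-32-26: 47→(47−11)÷3=12=l, 56→(56−11)÷3=15=o, 23→(23−11)÷3=4=d, 32→(32−11)÷3=7=g, 26→(26−11)÷3=5=e.

lodge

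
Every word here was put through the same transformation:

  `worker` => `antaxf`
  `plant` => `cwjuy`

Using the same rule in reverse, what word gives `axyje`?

Read the word backwards and shift each letter +9.
Reversing it on axyje: shift back: a−9=r, x−9=o, y−9=p, j−9=a, e−9=v → ropav; then reverse → vapor.

vapor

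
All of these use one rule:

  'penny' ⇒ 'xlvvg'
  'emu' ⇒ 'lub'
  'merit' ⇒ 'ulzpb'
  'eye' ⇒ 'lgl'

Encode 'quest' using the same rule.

yblab

The shift depends on letter class: consonant p→x is +8, but vowel e→l is +7. Vowels shift forward by 7 and consonants shift forward by 8.
For quest: q(cons)+8=y, u(vowel)+7=b, e(vowel)+7=l, s(cons)+8=a, t(cons)+8=b.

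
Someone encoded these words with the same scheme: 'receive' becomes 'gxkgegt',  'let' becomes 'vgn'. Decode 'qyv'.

The output letters match the input read backwards, each shifted +2: receive reversed is eviecer. Two steps: reverse the string, then apply a Caesar shift of +2.
Decoding qyv: shift back: q−2=o, y−2=w, v−2=t → owt; then reverse → two.

two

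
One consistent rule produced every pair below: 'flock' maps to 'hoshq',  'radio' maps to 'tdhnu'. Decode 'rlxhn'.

In flock: f→h is +2, l→o is +3, o→s is +4, c→h is +5 — the shift increases by 1 each position. Each letter shifts forward by (position + 2), i.e. 2, 3, 4, … — the shift grows by one for each successive letter.
Reversing it on rlxhn: r−2=p, l−3=i, x−4=t, h−5=c, n−6=h.

pitch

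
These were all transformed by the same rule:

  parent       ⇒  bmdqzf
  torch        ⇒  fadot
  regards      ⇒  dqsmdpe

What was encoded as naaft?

booth

Compare letters: p→b is +12, a→m is +12, r→d is +12 — a constant shift. Every letter moves 12 places later in the alphabet, wrapping around z→a.
Decoding naaft: n−12=b, a−12=o, a−12=o, f−12=t, t−12=h.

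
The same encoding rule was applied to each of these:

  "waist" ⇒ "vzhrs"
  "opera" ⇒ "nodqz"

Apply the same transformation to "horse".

Every letter moves 25 places later in the alphabet, wrapping around z→a.
On horse: h+25=g, o+25=n, r+25=q, s+25=r, e+25=d.

gnqrd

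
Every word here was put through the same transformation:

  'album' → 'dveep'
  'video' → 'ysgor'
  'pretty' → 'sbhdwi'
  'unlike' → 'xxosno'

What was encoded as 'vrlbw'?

shirt

Shifts by position in album: pos 0: a→d (+3), pos 1: l→v (+10), pos 2: b→e (+3), pos 3: u→e (+10) — repeating every 2. It's a Vigenère-style cipher with numeric key [3,10]: position i shifts by key[i mod 2].
Reversing it on vrlbw: v−3=s, r−10=h, l−3=i, b−10=r, w−3=t.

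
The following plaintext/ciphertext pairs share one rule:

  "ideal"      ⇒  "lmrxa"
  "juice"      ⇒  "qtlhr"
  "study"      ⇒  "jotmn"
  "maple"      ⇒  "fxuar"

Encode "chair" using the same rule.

hgxle

i(8)→l(11) and d(3)→m(12) fit y≡5x+23 (mod 26); the inverse of 5 mod 26 is 21. This is an affine cipher: with a=0,…,z=25, each position x becomes (5x+23) mod 26.
On chair: c(2)→5·2+23≡7=h; h(7)→5·7+23≡6=g; a(0)→5·0+23≡23=x; i(8)→5·8+23≡11=l; r(17)→5·17+23≡4=e (all mod 26).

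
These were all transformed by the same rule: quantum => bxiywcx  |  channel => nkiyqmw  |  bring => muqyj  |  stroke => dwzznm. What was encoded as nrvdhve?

consent

Shifts by position in quantum: pos 0: q→b (+11), pos 1: u→x (+3), pos 2: a→i (+8), pos 3: n→y (+11), pos 4: t→w (+3), pos 5: u→c (+8) — repeating every 3. A repeating key of period 3 is used — shifts +11, +3, +8 over and over.
Decoding nrvdhve: n−11=c, r−3=o, v−8=n, d−11=s, h−3=e, v−8=n, e−11=t.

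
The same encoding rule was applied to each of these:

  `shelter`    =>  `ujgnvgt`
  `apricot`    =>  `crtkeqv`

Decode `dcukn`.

basil

Compare letters: s→u is +2, h→j is +2, e→g is +2 — a constant shift. Each letter is shifted forward by 2 in the alphabet (a Caesar shift of +2).
Reversing it on dcukn: d−2=b, c−2=a, u−2=s, k−2=i, n−2=l.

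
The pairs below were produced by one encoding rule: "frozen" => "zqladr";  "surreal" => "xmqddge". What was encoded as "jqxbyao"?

complex

The output letters match the input read backwards, each shifted +12: frozen reversed is nezorf. Two steps: reverse the string, then apply a Caesar shift of +12.
Reversing it on jqxbyao: shift back: j−12=x, q−12=e, x−12=l, b−12=p, y−12=m, a−12=o, o−12=c → xelpmoc; then reverse → complex.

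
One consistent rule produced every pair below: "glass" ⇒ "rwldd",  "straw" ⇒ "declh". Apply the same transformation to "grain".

Compare letters: g→r is +11, l→w is +11, a→l is +11 — a constant shift. Every letter moves 11 places later in the alphabet, wrapping around z→a.
On grain: g+11=r, r+11=c, a+11=l, i+11=t, n+11=y.

rclty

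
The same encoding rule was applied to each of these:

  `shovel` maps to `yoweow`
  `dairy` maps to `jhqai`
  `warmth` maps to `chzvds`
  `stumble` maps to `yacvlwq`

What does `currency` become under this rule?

ibzaoyol

In shovel: s→y is +6, h→o is +7, o→w is +8, v→e is +9 — the shift increases by 1 each position. Each letter shifts forward by (position + 6), i.e. 6, 7, 8, … — the shift grows by one for each successive letter.
On currency: c+6=i, u+7=b, r+8=z, r+9=a, e+10=o, n+11=y, c+12=o, y+13=l.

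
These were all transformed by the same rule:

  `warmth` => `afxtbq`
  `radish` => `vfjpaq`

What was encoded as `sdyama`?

oyster

Each letter shifts forward by (position + 4), i.e. 4, 5, 6, … — the shift grows by one for each successive letter.
Undoing it on sdyama: s−4=o, d−5=y, y−6=s, a−7=t, m−8=e, a−9=r.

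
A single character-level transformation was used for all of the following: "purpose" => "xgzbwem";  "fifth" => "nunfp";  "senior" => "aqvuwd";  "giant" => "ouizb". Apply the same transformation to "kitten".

It's a Vigenère-style cipher with numeric key [8,12]: position i shifts by key[i mod 2].
For kitten: k+8=s, i+12=u, t+8=b, t+12=f, e+8=m, n+12=z.

subfmz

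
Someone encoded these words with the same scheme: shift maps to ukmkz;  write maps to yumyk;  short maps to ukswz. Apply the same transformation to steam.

Each letter shifts forward by (position + 2), i.e. 2, 3, 4, … — the shift grows by one for each successive letter.
Applying it to steam: s+2=u, t+3=w, e+4=i, a+5=f, m+6=s.

uwifs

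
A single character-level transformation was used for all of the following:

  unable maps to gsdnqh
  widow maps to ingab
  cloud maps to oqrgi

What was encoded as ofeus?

cabin

Shifts by position in unable: pos 0: u→g (+12), pos 1: n→s (+5), pos 2: a→d (+3), pos 3: b→n (+12), pos 4: l→q (+5), pos 5: e→h (+3) — repeating every 3. It's a Vigenère-style cipher with numeric key [12,5,3]: position i shifts by key[i mod 3].
Undoing it on ofeus: o−12=c, f−5=a, e−3=b, u−12=i, s−5=n.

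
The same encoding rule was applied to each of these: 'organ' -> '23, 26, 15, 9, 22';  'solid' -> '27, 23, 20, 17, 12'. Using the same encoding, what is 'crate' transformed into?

11, 26, 9, 28, 13

o is letter #15 and maps to 23: an offset of 8. Letters become their 1-based position plus 8 (so a→9, b→10, …).
On crate: c=3→11, r=18→26, a=1→9, t=20→28, e=5→13.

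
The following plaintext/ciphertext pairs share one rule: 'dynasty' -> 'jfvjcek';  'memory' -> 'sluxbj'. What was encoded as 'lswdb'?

flour

The shift increases by 1 at each position, starting from +6: 6, 7, 8, ….
Undoing it on lswdb: l−6=f, s−7=l, w−8=o, d−9=u, b−10=r.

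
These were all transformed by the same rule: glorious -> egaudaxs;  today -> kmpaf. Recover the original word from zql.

The word is reversed, then every letter is shifted forward by 12.
Undoing it on zql: shift back: z−12=n, q−12=e, l−12=z → nez; then reverse → zen.

zen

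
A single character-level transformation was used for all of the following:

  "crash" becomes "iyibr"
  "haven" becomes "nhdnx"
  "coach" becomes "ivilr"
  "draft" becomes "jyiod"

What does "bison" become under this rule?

hpaxx

Letter i (0-indexed) is shifted by i+6, so successive shifts are 6, 7, 8, ….
For bison: b+6=h, i+7=p, s+8=a, o+9=x, n+10=x.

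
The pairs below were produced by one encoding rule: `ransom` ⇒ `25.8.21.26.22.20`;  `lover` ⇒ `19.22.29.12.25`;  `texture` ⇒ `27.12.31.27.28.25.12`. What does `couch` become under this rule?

10.22.28.10.15

r is letter #18 and maps to 25: an offset of 7. The number is (letter's place in the alphabet, a=1) + 7.
For couch: c=3→10, o=15→22, u=21→28, c=3→10, h=8→15.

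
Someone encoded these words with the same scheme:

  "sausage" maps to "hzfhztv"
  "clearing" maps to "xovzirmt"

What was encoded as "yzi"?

Each pair mirrors across the alphabet (s↔h, a↔z, u↔f): positions sum to 25. This is the alphabet-reversal cipher (Atbash): a becomes z, b becomes y, etc.
Undoing it on yzi: y↔b, z↔a, i↔r.

bar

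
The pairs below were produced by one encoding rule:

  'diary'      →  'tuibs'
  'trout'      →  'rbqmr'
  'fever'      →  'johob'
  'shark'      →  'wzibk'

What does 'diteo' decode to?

Each letter's alphabet position (a=0..z=25) is mapped through 21·x+8 mod 26 — an affine cipher.
Reversing it on diteo: d(3)→5·(3−8)≡1=b; i(8)→5·(8−8)≡0=a; t(19)→5·(19−8)≡3=d; e(4)→5·(4−8)≡6=g; o(14)→5·(14−8)≡4=e (all mod 26).

badge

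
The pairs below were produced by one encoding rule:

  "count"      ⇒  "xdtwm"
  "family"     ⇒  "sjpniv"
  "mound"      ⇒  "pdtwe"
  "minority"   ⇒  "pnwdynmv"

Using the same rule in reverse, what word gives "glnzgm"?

height

c(2)→x(23) and o(14)→d(3) fit y≡7x+9 (mod 26); the inverse of 7 mod 26 is 15. This is an affine cipher: with a=0,…,z=25, each position x becomes (7x+9) mod 26.
Decoding glnzgm: g(6)→15·(6−9)≡7=h; l(11)→15·(11−9)≡4=e; n(13)→15·(13−9)≡8=i; z(25)→15·(25−9)≡6=g; g(6)→15·(6−9)≡7=h; m(12)→15·(12−9)≡19=t (all mod 26).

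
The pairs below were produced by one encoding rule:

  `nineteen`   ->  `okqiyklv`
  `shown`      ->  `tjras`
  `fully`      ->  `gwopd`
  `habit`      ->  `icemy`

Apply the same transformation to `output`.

In nineteen: n→o is +1, i→k is +2, n→q is +3, e→i is +4 — the shift increases by 1 each position. Letter i (0-indexed) is shifted by i+1, so successive shifts are 1, 2, 3, ….
On output: o+1=p, u+2=w, t+3=w, p+4=t, u+5=z, t+6=z.

pwwtzz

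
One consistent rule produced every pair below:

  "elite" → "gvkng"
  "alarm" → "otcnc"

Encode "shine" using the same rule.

gpkju

The output letters match the input read backwards, each shifted +2: elite reversed is etile. The word is reversed, then every letter is shifted forward by 2.
On shine: reverse → enihs; then shift: e+2=g, n+2=p, i+2=k, h+2=j, s+2=u.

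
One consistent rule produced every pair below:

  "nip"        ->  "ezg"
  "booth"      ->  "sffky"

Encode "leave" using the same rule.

Compare letters: n→e is +17, i→z is +17, p→g is +17 — a constant shift. It's a constant shift of +17 (ROT17).
For leave: l+17=c, e+17=v, a+17=r, v+17=m, e+17=v.

cvrmv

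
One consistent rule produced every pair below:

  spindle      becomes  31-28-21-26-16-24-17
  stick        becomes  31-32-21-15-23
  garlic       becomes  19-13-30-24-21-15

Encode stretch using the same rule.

Letters become their 1-based position plus 12 (so a→13, b→14, …).
On stretch: s=19→31, t=20→32, r=18→30, e=5→17, t=20→32, c=3→15, h=8→20.

31-32-30-17-32-15-20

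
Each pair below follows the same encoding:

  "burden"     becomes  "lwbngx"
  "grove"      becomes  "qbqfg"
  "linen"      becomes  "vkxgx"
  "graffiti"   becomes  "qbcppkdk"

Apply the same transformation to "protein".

zbqdgkx

The shift depends on letter class: consonant b→l is +10, but vowel u→w is +2. Vowels shift forward by 2 and consonants shift forward by 10.
On protein: p(cons)+10=z, r(cons)+10=b, o(vowel)+2=q, t(cons)+10=d, e(vowel)+2=g, i(vowel)+2=k, n(cons)+10=x.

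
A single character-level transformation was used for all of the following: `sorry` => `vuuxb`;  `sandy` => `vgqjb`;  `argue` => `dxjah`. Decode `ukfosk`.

recipe

Shifts by position in sorry: pos 0: s→v (+3), pos 1: o→u (+6), pos 2: r→u (+3), pos 3: r→x (+6) — repeating every 2. A repeating key of period 2 is used — shifts +3, +6 over and over.
Undoing it on ukfosk: u−3=r, k−6=e, f−3=c, o−6=i, s−3=p, k−6=e.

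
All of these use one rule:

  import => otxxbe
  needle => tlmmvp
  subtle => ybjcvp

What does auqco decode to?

unite

The shift increases by 1 at each position, starting from +6: 6, 7, 8, ….
Reversing it on auqco: a−6=u, u−7=n, q−8=i, c−9=t, o−10=e.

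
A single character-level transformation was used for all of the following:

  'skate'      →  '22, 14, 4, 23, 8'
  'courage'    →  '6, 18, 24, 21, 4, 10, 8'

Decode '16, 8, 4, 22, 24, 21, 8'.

s is letter #19 and maps to 22: an offset of 3. Each letter is replaced by its alphabet position (a=1..z=26) + 3.
Reversing it on 16, 8, 4, 22, 24, 21, 8: 16→(16−3)÷1=13=m, 8→(8−3)÷1=5=e, 4→(4−3)÷1=1=a, 22→(22−3)÷1=19=s, 24→(24−3)÷1=21=u, 21→(21−3)÷1=18=r, 8→(8−3)÷1=5=e.

measure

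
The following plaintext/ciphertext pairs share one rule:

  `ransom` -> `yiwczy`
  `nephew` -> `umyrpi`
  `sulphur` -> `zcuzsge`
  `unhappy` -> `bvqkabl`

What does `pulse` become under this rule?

wcucp

In ransom: r→y is +7, a→i is +8, n→w is +9, s→c is +10 — the shift increases by 1 each position. Each letter shifts forward by (position + 7), i.e. 7, 8, 9, … — the shift grows by one for each successive letter.
For pulse: p+7=w, u+8=c, l+9=u, s+10=c, e+11=p.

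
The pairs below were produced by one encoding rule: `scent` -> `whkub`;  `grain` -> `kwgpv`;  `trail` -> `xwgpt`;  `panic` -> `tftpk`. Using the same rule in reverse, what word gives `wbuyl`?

sword

In scent: s→w is +4, c→h is +5, e→k is +6, n→u is +7 — the shift increases by 1 each position. Letter i (0-indexed) is shifted by i+4, so successive shifts are 4, 5, 6, ….
Undoing it on wbuyl: w−4=s, b−5=w, u−6=o, y−7=r, l−8=d.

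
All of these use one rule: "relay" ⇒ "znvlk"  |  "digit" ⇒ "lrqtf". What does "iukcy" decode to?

alarm

The shift increases by 1 at each position, starting from +8: 8, 9, 10, ….
Decoding iukcy: i−8=a, u−9=l, k−10=a, c−11=r, y−12=m.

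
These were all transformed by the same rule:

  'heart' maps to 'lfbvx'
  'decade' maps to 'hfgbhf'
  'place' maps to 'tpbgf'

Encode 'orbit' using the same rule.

The shift depends on letter class: consonant h→l is +4, but vowel e→f is +1. The rule splits by letter class: vowels +1, consonants +4.
Applying it to orbit: o(vowel)+1=p, r(cons)+4=v, b(cons)+4=f, i(vowel)+1=j, t(cons)+4=x.

pvfjx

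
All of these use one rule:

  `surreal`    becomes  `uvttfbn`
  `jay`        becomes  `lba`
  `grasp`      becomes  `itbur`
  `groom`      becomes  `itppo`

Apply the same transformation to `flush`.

The shift depends on letter class: consonant s→u is +2, but vowel u→v is +1. Vowels shift forward by 1 and consonants shift forward by 2.
For flush: f(cons)+2=h, l(cons)+2=n, u(vowel)+1=v, s(cons)+2=u, h(cons)+2=j.

hnvuj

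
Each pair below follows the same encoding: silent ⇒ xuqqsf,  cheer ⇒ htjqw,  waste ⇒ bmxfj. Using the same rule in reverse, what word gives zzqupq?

unlike

Shifts by position in silent: pos 0: s→x (+5), pos 1: i→u (+12), pos 2: l→q (+5), pos 3: e→q (+12) — repeating every 2. It's a Vigenère-style cipher with numeric key [5,12]: position i shifts by key[i mod 2].
Decoding zzqupq: z−5=u, z−12=n, q−5=l, u−12=i, p−5=k, q−12=e.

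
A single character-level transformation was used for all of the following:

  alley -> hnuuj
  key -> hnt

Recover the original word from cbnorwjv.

Read the word backwards and shift each letter +9.
Decoding cbnorwjv: shift back: c−9=t, b−9=s, n−9=e, o−9=f, r−9=i, w−9=n, j−9=a, v−9=m → tsefinam; then reverse → manifest.

manifest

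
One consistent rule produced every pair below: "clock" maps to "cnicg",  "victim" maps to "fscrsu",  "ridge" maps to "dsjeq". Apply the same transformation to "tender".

c(2)→c(2) and l(11)→n(13) fit y≡7x+14 (mod 26); the inverse of 7 mod 26 is 15. This is an affine cipher: with a=0,…,z=25, each position x becomes (7x+14) mod 26.
On tender: t(19)→7·19+14≡17=r; e(4)→7·4+14≡16=q; n(13)→7·13+14≡1=b; d(3)→7·3+14≡9=j; e(4)→7·4+14≡16=q; r(17)→7·17+14≡3=d (all mod 26).

rqbjqd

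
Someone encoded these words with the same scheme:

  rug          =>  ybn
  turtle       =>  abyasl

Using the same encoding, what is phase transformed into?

wohzl

Each letter is shifted forward by 7 in the alphabet (a Caesar shift of +7).
For phase: p+7=w, h+7=o, a+7=h, s+7=z, e+7=l.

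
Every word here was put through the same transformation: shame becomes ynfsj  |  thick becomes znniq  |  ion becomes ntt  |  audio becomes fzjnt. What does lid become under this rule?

Vowels shift forward by 5 and consonants shift forward by 6.
On lid: l(cons)+6=r, i(vowel)+5=n, d(cons)+6=j.

rnj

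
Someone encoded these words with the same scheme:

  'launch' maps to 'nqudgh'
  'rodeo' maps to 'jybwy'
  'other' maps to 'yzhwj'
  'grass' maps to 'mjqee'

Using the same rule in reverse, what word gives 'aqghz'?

Each letter's alphabet position (a=0..z=25) is mapped through 21·x+16 mod 26 — an affine cipher.
Undoing it on aqghz: a(0)→5·(0−16)≡24=y; q(16)→5·(16−16)≡0=a; g(6)→5·(6−16)≡2=c; h(7)→5·(7−16)≡7=h; z(25)→5·(25−16)≡19=t (all mod 26).

yacht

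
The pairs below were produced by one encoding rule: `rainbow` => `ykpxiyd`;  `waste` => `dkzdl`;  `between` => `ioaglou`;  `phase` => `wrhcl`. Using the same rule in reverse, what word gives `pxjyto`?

income

The shifts repeat in a cycle of length 2: positions 0,1,… shift by +7, +10, then the pattern repeats.
Decoding pxjyto: p−7=i, x−10=n, j−7=c, y−10=o, t−7=m, o−10=e.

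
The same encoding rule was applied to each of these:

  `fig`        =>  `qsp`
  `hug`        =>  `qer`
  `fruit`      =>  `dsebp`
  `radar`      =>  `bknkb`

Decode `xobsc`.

The output letters match the input read backwards, each shifted +10: fig reversed is gif. The word is reversed, then every letter is shifted forward by 10.
Reversing it on xobsc: shift back: x−10=n, o−10=e, b−10=r, s−10=i, c−10=s → neris; then reverse → siren.

siren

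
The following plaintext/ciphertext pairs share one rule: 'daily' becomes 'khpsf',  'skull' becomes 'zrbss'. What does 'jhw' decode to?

It's a constant shift of +7 (ROT7).
Decoding jhw: j−7=c, h−7=a, w−7=p.

cap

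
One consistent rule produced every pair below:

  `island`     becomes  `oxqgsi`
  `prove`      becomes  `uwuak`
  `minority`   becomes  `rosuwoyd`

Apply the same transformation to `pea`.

ukg

The shift depends on letter class: consonant s→x is +5, but vowel i→o is +6. Vowels shift forward by 6 and consonants shift forward by 5.
Applying it to pea: p(cons)+5=u, e(vowel)+6=k, a(vowel)+6=g.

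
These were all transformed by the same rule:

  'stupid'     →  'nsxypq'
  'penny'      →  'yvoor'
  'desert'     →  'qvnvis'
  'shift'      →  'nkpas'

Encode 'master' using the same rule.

jbnsvi

s(18)→n(13) and t(19)→s(18) fit y≡5x+1 (mod 26); the inverse of 5 mod 26 is 21. Each letter's alphabet position (a=0..z=25) is mapped through 5·x+1 mod 26 — an affine cipher.
On master: m(12)→5·12+1≡9=j; a(0)→5·0+1≡1=b; s(18)→5·18+1≡13=n; t(19)→5·19+1≡18=s; e(4)→5·4+1≡21=v; r(17)→5·17+1≡8=i (all mod 26).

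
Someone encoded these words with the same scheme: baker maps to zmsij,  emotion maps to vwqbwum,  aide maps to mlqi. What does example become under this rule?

mtxuifm

The output letters match the input read backwards, each shifted +8: baker reversed is rekab. Read the word backwards and shift each letter +8.
For example: reverse → elpmaxe; then shift: e+8=m, l+8=t, p+8=x, m+8=u, a+8=i, x+8=f, e+8=m.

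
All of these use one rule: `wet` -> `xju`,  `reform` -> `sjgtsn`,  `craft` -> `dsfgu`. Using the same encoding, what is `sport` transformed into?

The shift depends on letter class: consonant w→x is +1, but vowel e→j is +5. Vowels shift forward by 5 and consonants shift forward by 1.
Applying it to sport: s(cons)+1=t, p(cons)+1=q, o(vowel)+5=t, r(cons)+1=s, t(cons)+1=u.

tqtsu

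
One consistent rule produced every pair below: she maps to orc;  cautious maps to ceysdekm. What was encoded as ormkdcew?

mustache

Two steps: reverse the string, then apply a Caesar shift of +10.
Decoding ormkdcew: shift back: o−10=e, r−10=h, m−10=c, k−10=a, d−10=t, c−10=s, e−10=u, w−10=m → ehcatsum; then reverse → mustache.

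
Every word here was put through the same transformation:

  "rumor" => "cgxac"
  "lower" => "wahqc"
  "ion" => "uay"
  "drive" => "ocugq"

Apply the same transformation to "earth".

Vowels shift forward by 12 and consonants shift forward by 11.
Applying it to earth: e(vowel)+12=q, a(vowel)+12=m, r(cons)+11=c, t(cons)+11=e, h(cons)+11=s.

qmces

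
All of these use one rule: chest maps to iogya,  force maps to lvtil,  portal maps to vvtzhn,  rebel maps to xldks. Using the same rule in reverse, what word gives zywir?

truck

Shifts by position in chest: pos 0: c→i (+6), pos 1: h→o (+7), pos 2: e→g (+2), pos 3: s→y (+6), pos 4: t→a (+7) — repeating every 3. The shifts repeat in a cycle of length 3: positions 0,1,… shift by +6, +7, +2, then the pattern repeats.
Decoding zywir: z−6=t, y−7=r, w−2=u, i−6=c, r−7=k.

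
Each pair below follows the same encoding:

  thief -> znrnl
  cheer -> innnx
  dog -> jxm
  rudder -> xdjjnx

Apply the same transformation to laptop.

rjvzxv

The shift depends on letter class: consonant t→z is +6, but vowel i→r is +9. The rule splits by letter class: vowels +9, consonants +6.
For laptop: l(cons)+6=r, a(vowel)+9=j, p(cons)+6=v, t(cons)+6=z, o(vowel)+9=x, p(cons)+6=v.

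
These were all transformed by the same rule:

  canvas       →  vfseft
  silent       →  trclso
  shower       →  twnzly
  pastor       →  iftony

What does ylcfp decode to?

relay

c(2)→v(21) and a(0)→f(5) fit y≡21x+5 (mod 26); the inverse of 21 mod 26 is 5. Each letter's alphabet position (a=0..z=25) is mapped through 21·x+5 mod 26 — an affine cipher.
Decoding ylcfp: y(24)→5·(24−5)≡17=r; l(11)→5·(11−5)≡4=e; c(2)→5·(2−5)≡11=l; f(5)→5·(5−5)≡0=a; p(15)→5·(15−5)≡24=y (all mod 26).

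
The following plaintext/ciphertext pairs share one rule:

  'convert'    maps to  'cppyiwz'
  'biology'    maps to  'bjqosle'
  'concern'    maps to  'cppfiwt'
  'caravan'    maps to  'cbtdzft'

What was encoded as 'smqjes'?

slogan

Each letter shifts forward by its position index (0, 1, 2, …) — the shift grows by one for each successive letter.
Reversing it on smqjes: s−0=s, m−1=l, q−2=o, j−3=g, e−4=a, s−5=n.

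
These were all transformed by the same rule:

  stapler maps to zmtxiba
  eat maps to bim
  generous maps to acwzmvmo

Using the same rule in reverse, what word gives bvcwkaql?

Read the word backwards and shift each letter +8.
Decoding bvcwkaql: shift back: b−8=t, v−8=n, c−8=u, w−8=o, k−8=c, a−8=s, q−8=i, l−8=d → tnuocsid; then reverse → discount.

discount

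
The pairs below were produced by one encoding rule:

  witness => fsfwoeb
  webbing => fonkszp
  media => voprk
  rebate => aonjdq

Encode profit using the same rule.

ybaosf

A repeating key of period 3 is used — shifts +9, +10, +12 over and over.
Applying it to profit: p+9=y, r+10=b, o+12=a, f+9=o, i+10=s, t+12=f.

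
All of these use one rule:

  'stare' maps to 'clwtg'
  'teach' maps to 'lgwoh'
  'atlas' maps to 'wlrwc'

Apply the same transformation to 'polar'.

This is an affine cipher: with a=0,…,z=25, each position x becomes (9x+22) mod 26.
On polar: p(15)→9·15+22≡1=b; o(14)→9·14+22≡18=s; l(11)→9·11+22≡17=r; a(0)→9·0+22≡22=w; r(17)→9·17+22≡19=t (all mod 26).

bsrwt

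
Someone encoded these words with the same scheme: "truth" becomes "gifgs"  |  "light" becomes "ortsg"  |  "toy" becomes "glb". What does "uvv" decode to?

Each pair mirrors across the alphabet (t↔g, r↔i, u↔f): positions sum to 25. Letters are reflected about the middle of the alphabet (position → 25−position): Atbash.
Reversing it on uvv: u↔f, v↔e, v↔e.

fee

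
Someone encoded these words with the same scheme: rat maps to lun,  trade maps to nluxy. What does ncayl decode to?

tiger

Compare letters: r→l is +20, a→u is +20, t→n is +20 — a constant shift. Every letter moves 20 places later in the alphabet, wrapping around z→a.
Undoing it on ncayl: n−20=t, c−20=i, a−20=g, y−20=e, l−20=r.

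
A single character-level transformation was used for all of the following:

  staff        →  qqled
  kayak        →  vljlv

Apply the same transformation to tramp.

Read the word backwards and shift each letter +11.
On tramp: reverse → pmart; then shift: p+11=a, m+11=x, a+11=l, r+11=c, t+11=e.

axlce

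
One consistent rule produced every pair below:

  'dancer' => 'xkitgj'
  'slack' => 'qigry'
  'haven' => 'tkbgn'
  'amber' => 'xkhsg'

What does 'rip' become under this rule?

The output letters match the input read backwards, each shifted +6: dancer reversed is recnad. The word is reversed, then every letter is shifted forward by 6.
For rip: reverse → pir; then shift: p+6=v, i+6=o, r+6=x.

vox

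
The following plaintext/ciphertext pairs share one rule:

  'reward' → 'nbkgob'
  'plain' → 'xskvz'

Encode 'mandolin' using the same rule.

The output letters match the input read backwards, each shifted +10: reward reversed is drawer. Read the word backwards and shift each letter +10.
Applying it to mandolin: reverse → nilodnam; then shift: n+10=x, i+10=s, l+10=v, o+10=y, d+10=n, n+10=x, a+10=k, m+10=w.

xsvynxkw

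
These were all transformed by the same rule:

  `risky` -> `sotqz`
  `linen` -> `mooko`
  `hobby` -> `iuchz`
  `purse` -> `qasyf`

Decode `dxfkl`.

Shifts by position in risky: pos 0: r→s (+1), pos 1: i→o (+6), pos 2: s→t (+1), pos 3: k→q (+6) — repeating every 2. A repeating key of period 2 is used — shifts +1, +6 over and over.
Reversing it on dxfkl: d−1=c, x−6=r, f−1=e, k−6=e, l−1=k.

creek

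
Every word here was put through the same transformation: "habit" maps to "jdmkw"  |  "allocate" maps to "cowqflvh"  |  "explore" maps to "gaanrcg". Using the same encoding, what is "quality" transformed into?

sxlnlea

Shifts by position in habit: pos 0: h→j (+2), pos 1: a→d (+3), pos 2: b→m (+11), pos 3: i→k (+2), pos 4: t→w (+3) — repeating every 3. A repeating key of period 3 is used — shifts +2, +3, +11 over and over.
On quality: q+2=s, u+3=x, a+11=l, l+2=n, i+3=l, t+11=e, y+2=a.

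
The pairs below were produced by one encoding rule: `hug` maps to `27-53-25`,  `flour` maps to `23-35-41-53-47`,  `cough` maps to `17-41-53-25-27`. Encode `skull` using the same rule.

49-33-53-35-35

h(#8)→27 and u(#21)→53: differences scale by 2, so n = 2·pos + 11. The formula is n = 2×(alphabet index, a=1) + 11.
For skull: s=19→49, k=11→33, u=21→53, l=12→35, l=12→35.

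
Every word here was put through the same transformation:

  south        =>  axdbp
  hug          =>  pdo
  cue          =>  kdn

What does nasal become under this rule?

The shift depends on letter class: consonant s→a is +8, but vowel o→x is +9. Vowels shift forward by 9 and consonants shift forward by 8.
Applying it to nasal: n(cons)+8=v, a(vowel)+9=j, s(cons)+8=a, a(vowel)+9=j, l(cons)+8=t.

vjajt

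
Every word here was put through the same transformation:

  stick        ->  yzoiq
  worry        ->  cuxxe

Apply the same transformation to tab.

zgh

It's a constant shift of +6 (ROT6).
For tab: t+6=z, a+6=g, b+6=h.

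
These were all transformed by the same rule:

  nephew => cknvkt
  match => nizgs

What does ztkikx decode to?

recent

The output letters match the input read backwards, each shifted +6: nephew reversed is wehpen. Two steps: reverse the string, then apply a Caesar shift of +6.
Decoding ztkikx: shift back: z−6=t, t−6=n, k−6=e, i−6=c, k−6=e, x−6=r → tnecer; then reverse → recent.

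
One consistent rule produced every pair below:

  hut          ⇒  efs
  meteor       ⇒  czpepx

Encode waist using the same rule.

edtlh

The output letters match the input read backwards, each shifted +11: hut reversed is tuh. The word is reversed, then every letter is shifted forward by 11.
On waist: reverse → tsiaw; then shift: t+11=e, s+11=d, i+11=t, a+11=l, w+11=h.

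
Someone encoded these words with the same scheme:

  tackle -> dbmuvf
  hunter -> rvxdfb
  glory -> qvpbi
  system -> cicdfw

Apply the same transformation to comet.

mpwfd

The shift depends on letter class: consonant t→d is +10, but vowel a→b is +1. Two shifts are in play — +1 for a/e/i/o/u, +10 for every other letter.
On comet: c(cons)+10=m, o(vowel)+1=p, m(cons)+10=w, e(vowel)+1=f, t(cons)+10=d.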